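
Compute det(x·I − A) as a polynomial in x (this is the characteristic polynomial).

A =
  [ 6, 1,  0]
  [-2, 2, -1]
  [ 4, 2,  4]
x^3 - 12*x^2 + 48*x - 64

Expanding det(x·I − A) (e.g. by cofactor expansion or by noting that A is similar to its Jordan form J, which has the same characteristic polynomial as A) gives
  χ_A(x) = x^3 - 12*x^2 + 48*x - 64
which factors as (x - 4)^3. The eigenvalues (with algebraic multiplicities) are λ = 4 with multiplicity 3.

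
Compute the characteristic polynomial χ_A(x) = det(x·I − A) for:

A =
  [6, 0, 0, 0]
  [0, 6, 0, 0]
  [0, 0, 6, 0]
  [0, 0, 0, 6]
x^4 - 24*x^3 + 216*x^2 - 864*x + 1296

Expanding det(x·I − A) (e.g. by cofactor expansion or by noting that A is similar to its Jordan form J, which has the same characteristic polynomial as A) gives
  χ_A(x) = x^4 - 24*x^3 + 216*x^2 - 864*x + 1296
which factors as (x - 6)^4. The eigenvalues (with algebraic multiplicities) are λ = 6 with multiplicity 4.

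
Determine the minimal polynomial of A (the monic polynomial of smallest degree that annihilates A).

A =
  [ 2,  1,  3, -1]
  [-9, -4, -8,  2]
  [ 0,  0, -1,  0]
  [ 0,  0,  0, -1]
x^3 + 3*x^2 + 3*x + 1

The characteristic polynomial is χ_A(x) = (x + 1)^4, so the eigenvalues are known. The minimal polynomial is
  m_A(x) = Π_λ (x − λ)^{k_λ}
where k_λ is the size of the *largest* Jordan block for λ (equivalently, the smallest k with (A − λI)^k v = 0 for every generalised eigenvector v of λ).

  λ = -1: largest Jordan block has size 3, contributing (x + 1)^3

So m_A(x) = (x + 1)^3 = x^3 + 3*x^2 + 3*x + 1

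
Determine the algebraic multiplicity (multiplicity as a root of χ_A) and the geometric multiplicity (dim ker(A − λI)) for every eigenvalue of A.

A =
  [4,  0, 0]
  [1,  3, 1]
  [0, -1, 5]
λ = 4: alg = 3, geom = 1

Step 1 — factor the characteristic polynomial to read off the algebraic multiplicities:
  χ_A(x) = (x - 4)^3

Step 2 — compute geometric multiplicities via the rank-nullity identity g(λ) = n − rank(A − λI):
  rank(A − (4)·I) = 2, so dim ker(A − (4)·I) = n − 2 = 1

Summary:
  λ = 4: algebraic multiplicity = 3, geometric multiplicity = 1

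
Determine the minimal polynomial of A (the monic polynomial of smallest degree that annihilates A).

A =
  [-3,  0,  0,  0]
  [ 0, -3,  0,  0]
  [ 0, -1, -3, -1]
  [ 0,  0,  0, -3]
x^2 + 6*x + 9

The characteristic polynomial is χ_A(x) = (x + 3)^4, so the eigenvalues are known. The minimal polynomial is
  m_A(x) = Π_λ (x − λ)^{k_λ}
where k_λ is the size of the *largest* Jordan block for λ (equivalently, the smallest k with (A − λI)^k v = 0 for every generalised eigenvector v of λ).

  λ = -3: largest Jordan block has size 2, contributing (x + 3)^2

So m_A(x) = (x + 3)^2 = x^2 + 6*x + 9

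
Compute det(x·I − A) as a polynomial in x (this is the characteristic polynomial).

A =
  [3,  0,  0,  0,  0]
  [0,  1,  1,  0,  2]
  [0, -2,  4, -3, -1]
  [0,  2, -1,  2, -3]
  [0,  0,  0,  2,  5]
x^5 - 15*x^4 + 90*x^3 - 270*x^2 + 405*x - 243

Expanding det(x·I − A) (e.g. by cofactor expansion or by noting that A is similar to its Jordan form J, which has the same characteristic polynomial as A) gives
  χ_A(x) = x^5 - 15*x^4 + 90*x^3 - 270*x^2 + 405*x - 243
which factors as (x - 3)^5. The eigenvalues (with algebraic multiplicities) are λ = 3 with multiplicity 5.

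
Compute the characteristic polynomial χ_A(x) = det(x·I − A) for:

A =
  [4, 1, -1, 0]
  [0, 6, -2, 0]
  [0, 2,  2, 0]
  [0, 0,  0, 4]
x^4 - 16*x^3 + 96*x^2 - 256*x + 256

Expanding det(x·I − A) (e.g. by cofactor expansion or by noting that A is similar to its Jordan form J, which has the same characteristic polynomial as A) gives
  χ_A(x) = x^4 - 16*x^3 + 96*x^2 - 256*x + 256
which factors as (x - 4)^4. The eigenvalues (with algebraic multiplicities) are λ = 4 with multiplicity 4.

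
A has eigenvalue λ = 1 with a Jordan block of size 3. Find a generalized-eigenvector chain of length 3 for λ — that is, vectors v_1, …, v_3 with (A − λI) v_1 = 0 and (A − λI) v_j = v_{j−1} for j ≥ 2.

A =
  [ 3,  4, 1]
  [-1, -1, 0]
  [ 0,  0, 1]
A Jordan chain for λ = 1 of length 3:
v_1 = (2, -1, 0)ᵀ
v_2 = (1, 0, 0)ᵀ
v_3 = (0, 0, 1)ᵀ

Let N = A − (1)·I. We want v_3 with N^3 v_3 = 0 but N^2 v_3 ≠ 0; then v_{j-1} := N · v_j for j = 3, …, 2.

Pick v_3 = (0, 0, 1)ᵀ.
Then v_2 = N · v_3 = (1, 0, 0)ᵀ.
Then v_1 = N · v_2 = (2, -1, 0)ᵀ.

Sanity check: (A − (1)·I) v_1 = (0, 0, 0)ᵀ = 0. ✓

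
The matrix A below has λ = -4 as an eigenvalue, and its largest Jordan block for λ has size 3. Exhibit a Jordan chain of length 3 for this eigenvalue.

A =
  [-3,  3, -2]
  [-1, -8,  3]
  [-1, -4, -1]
A Jordan chain for λ = -4 of length 3:
v_1 = (-1, 1, 1)ᵀ
v_2 = (3, -4, -4)ᵀ
v_3 = (0, 1, 0)ᵀ

Let N = A − (-4)·I. We want v_3 with N^3 v_3 = 0 but N^2 v_3 ≠ 0; then v_{j-1} := N · v_j for j = 3, …, 2.

Pick v_3 = (0, 1, 0)ᵀ.
Then v_2 = N · v_3 = (3, -4, -4)ᵀ.
Then v_1 = N · v_2 = (-1, 1, 1)ᵀ.

Sanity check: (A − (-4)·I) v_1 = (0, 0, 0)ᵀ = 0. ✓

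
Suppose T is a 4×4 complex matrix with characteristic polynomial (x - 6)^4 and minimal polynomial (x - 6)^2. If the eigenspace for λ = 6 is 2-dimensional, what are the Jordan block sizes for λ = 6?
Block sizes for λ = 6: [2, 2]

Step 1 — from the characteristic polynomial, algebraic multiplicity of λ = 6 is 4. From dim ker(T − (6)·I) = 2, there are exactly 2 Jordan blocks for λ = 6.
Step 2 — from the minimal polynomial, the factor (x − 6)^2 tells us the largest block for λ = 6 has size 2.
Step 3 — with total size 4, 2 blocks, and largest block 2, the block sizes (in nonincreasing order) are [2, 2].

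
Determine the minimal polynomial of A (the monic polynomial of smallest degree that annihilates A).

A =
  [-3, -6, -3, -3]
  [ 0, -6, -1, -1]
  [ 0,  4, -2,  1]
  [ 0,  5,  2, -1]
x^3 + 9*x^2 + 27*x + 27

The characteristic polynomial is χ_A(x) = (x + 3)^4, so the eigenvalues are known. The minimal polynomial is
  m_A(x) = Π_λ (x − λ)^{k_λ}
where k_λ is the size of the *largest* Jordan block for λ (equivalently, the smallest k with (A − λI)^k v = 0 for every generalised eigenvector v of λ).

  λ = -3: largest Jordan block has size 3, contributing (x + 3)^3

So m_A(x) = (x + 3)^3 = x^3 + 9*x^2 + 27*x + 27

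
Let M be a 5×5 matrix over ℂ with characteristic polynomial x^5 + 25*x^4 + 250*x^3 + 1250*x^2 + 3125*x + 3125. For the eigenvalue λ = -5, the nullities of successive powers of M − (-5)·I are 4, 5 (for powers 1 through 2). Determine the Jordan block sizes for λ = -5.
Block sizes for λ = -5: [2, 1, 1, 1]

From the dimensions of kernels of powers, the number of Jordan blocks of size at least j is d_j − d_{j−1} where d_j = dim ker(N^j) (with d_0 = 0). Computing the differences gives [4, 1].
The number of blocks of size exactly k is (#blocks of size ≥ k) − (#blocks of size ≥ k + 1), so the partition is: 3 block(s) of size 1, 1 block(s) of size 2.
In nonincreasing order the block sizes are [2, 1, 1, 1].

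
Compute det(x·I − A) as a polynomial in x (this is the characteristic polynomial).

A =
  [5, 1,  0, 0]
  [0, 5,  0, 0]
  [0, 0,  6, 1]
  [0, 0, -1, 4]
x^4 - 20*x^3 + 150*x^2 - 500*x + 625

Expanding det(x·I − A) (e.g. by cofactor expansion or by noting that A is similar to its Jordan form J, which has the same characteristic polynomial as A) gives
  χ_A(x) = x^4 - 20*x^3 + 150*x^2 - 500*x + 625
which factors as (x - 5)^4. The eigenvalues (with algebraic multiplicities) are λ = 5 with multiplicity 4.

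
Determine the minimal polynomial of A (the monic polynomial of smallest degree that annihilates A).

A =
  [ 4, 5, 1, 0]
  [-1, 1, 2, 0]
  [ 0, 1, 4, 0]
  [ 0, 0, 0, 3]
x^3 - 9*x^2 + 27*x - 27

The characteristic polynomial is χ_A(x) = (x - 3)^4, so the eigenvalues are known. The minimal polynomial is
  m_A(x) = Π_λ (x − λ)^{k_λ}
where k_λ is the size of the *largest* Jordan block for λ (equivalently, the smallest k with (A − λI)^k v = 0 for every generalised eigenvector v of λ).

  λ = 3: largest Jordan block has size 3, contributing (x − 3)^3

So m_A(x) = (x - 3)^3 = x^3 - 9*x^2 + 27*x - 27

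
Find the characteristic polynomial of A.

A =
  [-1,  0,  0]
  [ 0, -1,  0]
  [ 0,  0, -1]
x^3 + 3*x^2 + 3*x + 1

Expanding det(x·I − A) (e.g. by cofactor expansion or by noting that A is similar to its Jordan form J, which has the same characteristic polynomial as A) gives
  χ_A(x) = x^3 + 3*x^2 + 3*x + 1
which factors as (x + 1)^3. The eigenvalues (with algebraic multiplicities) are λ = -1 with multiplicity 3.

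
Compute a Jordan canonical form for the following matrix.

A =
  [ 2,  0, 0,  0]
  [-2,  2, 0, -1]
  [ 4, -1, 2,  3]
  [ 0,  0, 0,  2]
J_3(2) ⊕ J_1(2)

The characteristic polynomial is
  det(x·I − A) = x^4 - 8*x^3 + 24*x^2 - 32*x + 16 = (x - 2)^4

Eigenvalues and multiplicities (the geometric multiplicity of λ is n − rank(A − λI), which equals the number of Jordan blocks for λ):
  λ = 2: algebraic multiplicity = 4, geometric multiplicity = 2

Determining the block sizes for each eigenvalue:
  λ = 2: with am = 4 and gm = 2, the partition is not yet determined (e.g. several partitions of 4 into 2 parts exist). Let N = A − (2)·I. Computing rank(N^1) = 2, rank(N^2) = 1, rank(N^3) = 0; the number of blocks of size ≥ j is rank(N^{j−1}) − rank(N^j), giving [2, 1, 1]. So we have 1 block(s) of size 3, 1 block(s) of size 1 → block sizes [3, 1]

Assembling the blocks gives a Jordan form
J =
  [2, 1, 0, 0]
  [0, 2, 1, 0]
  [0, 0, 2, 0]
  [0, 0, 0, 2]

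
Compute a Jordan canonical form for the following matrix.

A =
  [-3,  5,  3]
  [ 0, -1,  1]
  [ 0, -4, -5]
J_3(-3)

The characteristic polynomial is
  det(x·I − A) = x^3 + 9*x^2 + 27*x + 27 = (x + 3)^3

Eigenvalues and multiplicities (the geometric multiplicity of λ is n − rank(A − λI), which equals the number of Jordan blocks for λ):
  λ = -3: algebraic multiplicity = 3, geometric multiplicity = 1

Determining the block sizes for each eigenvalue:
  λ = -3: one block (gm = 1), so the single block has size am = 3 → block sizes [3]

Assembling the blocks gives a Jordan form
J =
  [-3,  1,  0]
  [ 0, -3,  1]
  [ 0,  0, -3]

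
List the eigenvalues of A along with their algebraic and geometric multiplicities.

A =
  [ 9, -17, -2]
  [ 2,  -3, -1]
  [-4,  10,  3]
λ = 3: alg = 3, geom = 1

Step 1 — factor the characteristic polynomial to read off the algebraic multiplicities:
  χ_A(x) = (x - 3)^3

Step 2 — compute geometric multiplicities via the rank-nullity identity g(λ) = n − rank(A − λI):
  rank(A − (3)·I) = 2, so dim ker(A − (3)·I) = n − 2 = 1

Summary:
  λ = 3: algebraic multiplicity = 3, geometric multiplicity = 1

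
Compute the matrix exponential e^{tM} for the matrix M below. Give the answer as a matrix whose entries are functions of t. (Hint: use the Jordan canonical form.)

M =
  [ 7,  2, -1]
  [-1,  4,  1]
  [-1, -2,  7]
e^{tM} =
  [t*exp(6*t) + exp(6*t), 2*t*exp(6*t), -t*exp(6*t)]
  [-t*exp(6*t), -2*t*exp(6*t) + exp(6*t), t*exp(6*t)]
  [-t*exp(6*t), -2*t*exp(6*t), t*exp(6*t) + exp(6*t)]

Strategy: write M = P · J · P⁻¹ where J is a Jordan canonical form, so e^{tM} = P · e^{tJ} · P⁻¹, and e^{tJ} can be computed block-by-block.

M has Jordan form
J =
  [6, 1, 0]
  [0, 6, 0]
  [0, 0, 6]
(up to reordering of blocks).

Per-block formulas:
  For a 1×1 block at λ = 6: exp(t · [6]) = [e^(6t)].
  For a 2×2 Jordan block J_2(6): exp(t · J_2(6)) = e^(6t)·(I + t·N), where N is the 2×2 nilpotent shift.

After assembling e^{tJ} and conjugating by P, we get:

e^{tM} =
  [t*exp(6*t) + exp(6*t), 2*t*exp(6*t), -t*exp(6*t)]
  [-t*exp(6*t), -2*t*exp(6*t) + exp(6*t), t*exp(6*t)]
  [-t*exp(6*t), -2*t*exp(6*t), t*exp(6*t) + exp(6*t)]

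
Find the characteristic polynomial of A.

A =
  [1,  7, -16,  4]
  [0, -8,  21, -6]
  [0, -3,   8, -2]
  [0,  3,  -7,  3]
x^4 - 4*x^3 + 6*x^2 - 4*x + 1

Expanding det(x·I − A) (e.g. by cofactor expansion or by noting that A is similar to its Jordan form J, which has the same characteristic polynomial as A) gives
  χ_A(x) = x^4 - 4*x^3 + 6*x^2 - 4*x + 1
which factors as (x - 1)^4. The eigenvalues (with algebraic multiplicities) are λ = 1 with multiplicity 4.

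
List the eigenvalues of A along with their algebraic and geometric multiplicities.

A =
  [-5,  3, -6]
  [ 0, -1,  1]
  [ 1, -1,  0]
λ = -2: alg = 3, geom = 1

Step 1 — factor the characteristic polynomial to read off the algebraic multiplicities:
  χ_A(x) = (x + 2)^3

Step 2 — compute geometric multiplicities via the rank-nullity identity g(λ) = n − rank(A − λI):
  rank(A − (-2)·I) = 2, so dim ker(A − (-2)·I) = n − 2 = 1

Summary:
  λ = -2: algebraic multiplicity = 3, geometric multiplicity = 1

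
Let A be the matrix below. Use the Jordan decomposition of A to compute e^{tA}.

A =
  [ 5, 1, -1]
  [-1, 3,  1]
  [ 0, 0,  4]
e^{tA} =
  [t*exp(4*t) + exp(4*t), t*exp(4*t), -t*exp(4*t)]
  [-t*exp(4*t), -t*exp(4*t) + exp(4*t), t*exp(4*t)]
  [0, 0, exp(4*t)]

Strategy: write A = P · J · P⁻¹ where J is a Jordan canonical form, so e^{tA} = P · e^{tJ} · P⁻¹, and e^{tJ} can be computed block-by-block.

A has Jordan form
J =
  [4, 1, 0]
  [0, 4, 0]
  [0, 0, 4]
(up to reordering of blocks).

Per-block formulas:
  For a 2×2 Jordan block J_2(4): exp(t · J_2(4)) = e^(4t)·(I + t·N), where N is the 2×2 nilpotent shift.
  For a 1×1 block at λ = 4: exp(t · [4]) = [e^(4t)].

After assembling e^{tJ} and conjugating by P, we get:

e^{tA} =
  [t*exp(4*t) + exp(4*t), t*exp(4*t), -t*exp(4*t)]
  [-t*exp(4*t), -t*exp(4*t) + exp(4*t), t*exp(4*t)]
  [0, 0, exp(4*t)]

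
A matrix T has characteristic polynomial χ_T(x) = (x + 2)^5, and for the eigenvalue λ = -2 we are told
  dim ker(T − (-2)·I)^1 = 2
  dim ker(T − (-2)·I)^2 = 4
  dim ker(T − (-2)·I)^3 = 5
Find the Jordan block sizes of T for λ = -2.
Block sizes for λ = -2: [3, 2]

From the dimensions of kernels of powers, the number of Jordan blocks of size at least j is d_j − d_{j−1} where d_j = dim ker(N^j) (with d_0 = 0). Computing the differences gives [2, 2, 1].
The number of blocks of size exactly k is (#blocks of size ≥ k) − (#blocks of size ≥ k + 1), so the partition is: 1 block(s) of size 2, 1 block(s) of size 3.
In nonincreasing order the block sizes are [3, 2].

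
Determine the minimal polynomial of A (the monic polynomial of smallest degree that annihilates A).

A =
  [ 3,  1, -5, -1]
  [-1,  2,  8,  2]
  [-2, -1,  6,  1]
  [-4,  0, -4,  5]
x^4 - 16*x^3 + 90*x^2 - 200*x + 125

The characteristic polynomial is χ_A(x) = (x - 5)^3*(x - 1), so the eigenvalues are known. The minimal polynomial is
  m_A(x) = Π_λ (x − λ)^{k_λ}
where k_λ is the size of the *largest* Jordan block for λ (equivalently, the smallest k with (A − λI)^k v = 0 for every generalised eigenvector v of λ).

  λ = 1: largest Jordan block has size 1, contributing (x − 1)
  λ = 5: largest Jordan block has size 3, contributing (x − 5)^3

So m_A(x) = (x - 5)^3*(x - 1) = x^4 - 16*x^3 + 90*x^2 - 200*x + 125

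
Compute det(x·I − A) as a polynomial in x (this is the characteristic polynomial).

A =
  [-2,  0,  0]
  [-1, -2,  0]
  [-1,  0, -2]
x^3 + 6*x^2 + 12*x + 8

Expanding det(x·I − A) (e.g. by cofactor expansion or by noting that A is similar to its Jordan form J, which has the same characteristic polynomial as A) gives
  χ_A(x) = x^3 + 6*x^2 + 12*x + 8
which factors as (x + 2)^3. The eigenvalues (with algebraic multiplicities) are λ = -2 with multiplicity 3.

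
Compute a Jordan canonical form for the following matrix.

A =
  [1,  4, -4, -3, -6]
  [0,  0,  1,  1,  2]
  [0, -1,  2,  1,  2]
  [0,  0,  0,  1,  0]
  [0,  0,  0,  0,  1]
J_2(1) ⊕ J_2(1) ⊕ J_1(1)

The characteristic polynomial is
  det(x·I − A) = x^5 - 5*x^4 + 10*x^3 - 10*x^2 + 5*x - 1 = (x - 1)^5

Eigenvalues and multiplicities (the geometric multiplicity of λ is n − rank(A − λI), which equals the number of Jordan blocks for λ):
  λ = 1: algebraic multiplicity = 5, geometric multiplicity = 3

Determining the block sizes for each eigenvalue:
  λ = 1: with am = 5 and gm = 3, the partition is not yet determined (e.g. several partitions of 5 into 3 parts exist). Let N = A − (1)·I. Computing rank(N^1) = 2, rank(N^2) = 0; the number of blocks of size ≥ j is rank(N^{j−1}) − rank(N^j), giving [3, 2]. So we have 2 block(s) of size 2, 1 block(s) of size 1 → block sizes [2, 2, 1]

Assembling the blocks gives a Jordan form
J =
  [1, 1, 0, 0, 0]
  [0, 1, 0, 0, 0]
  [0, 0, 1, 1, 0]
  [0, 0, 0, 1, 0]
  [0, 0, 0, 0, 1]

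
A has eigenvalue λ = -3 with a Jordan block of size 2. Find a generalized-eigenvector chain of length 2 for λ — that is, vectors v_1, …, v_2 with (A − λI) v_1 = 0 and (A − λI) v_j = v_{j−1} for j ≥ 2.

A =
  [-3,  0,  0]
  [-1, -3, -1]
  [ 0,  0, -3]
A Jordan chain for λ = -3 of length 2:
v_1 = (0, -1, 0)ᵀ
v_2 = (1, 0, 0)ᵀ

Let N = A − (-3)·I. We want v_2 with N^2 v_2 = 0 but N^1 v_2 ≠ 0; then v_{j-1} := N · v_j for j = 2, …, 2.

Pick v_2 = (1, 0, 0)ᵀ.
Then v_1 = N · v_2 = (0, -1, 0)ᵀ.

Sanity check: (A − (-3)·I) v_1 = (0, 0, 0)ᵀ = 0. ✓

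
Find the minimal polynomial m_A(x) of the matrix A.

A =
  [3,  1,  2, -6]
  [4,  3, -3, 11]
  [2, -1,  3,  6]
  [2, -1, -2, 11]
x^3 - 15*x^2 + 75*x - 125

The characteristic polynomial is χ_A(x) = (x - 5)^4, so the eigenvalues are known. The minimal polynomial is
  m_A(x) = Π_λ (x − λ)^{k_λ}
where k_λ is the size of the *largest* Jordan block for λ (equivalently, the smallest k with (A − λI)^k v = 0 for every generalised eigenvector v of λ).

  λ = 5: largest Jordan block has size 3, contributing (x − 5)^3

So m_A(x) = (x - 5)^3 = x^3 - 15*x^2 + 75*x - 125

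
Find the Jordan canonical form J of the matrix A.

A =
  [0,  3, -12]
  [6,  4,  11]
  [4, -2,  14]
J_3(6)

The characteristic polynomial is
  det(x·I − A) = x^3 - 18*x^2 + 108*x - 216 = (x - 6)^3

Eigenvalues and multiplicities (the geometric multiplicity of λ is n − rank(A − λI), which equals the number of Jordan blocks for λ):
  λ = 6: algebraic multiplicity = 3, geometric multiplicity = 1

Determining the block sizes for each eigenvalue:
  λ = 6: one block (gm = 1), so the single block has size am = 3 → block sizes [3]

Assembling the blocks gives a Jordan form
J =
  [6, 1, 0]
  [0, 6, 1]
  [0, 0, 6]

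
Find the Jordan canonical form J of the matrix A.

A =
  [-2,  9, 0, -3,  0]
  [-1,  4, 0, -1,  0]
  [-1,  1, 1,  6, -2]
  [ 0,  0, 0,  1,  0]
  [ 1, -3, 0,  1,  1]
J_2(1) ⊕ J_2(1) ⊕ J_1(1)

The characteristic polynomial is
  det(x·I − A) = x^5 - 5*x^4 + 10*x^3 - 10*x^2 + 5*x - 1 = (x - 1)^5

Eigenvalues and multiplicities (the geometric multiplicity of λ is n − rank(A − λI), which equals the number of Jordan blocks for λ):
  λ = 1: algebraic multiplicity = 5, geometric multiplicity = 3

Determining the block sizes for each eigenvalue:
  λ = 1: with am = 5 and gm = 3, the partition is not yet determined (e.g. several partitions of 5 into 3 parts exist). Let N = A − (1)·I. Computing rank(N^1) = 2, rank(N^2) = 0; the number of blocks of size ≥ j is rank(N^{j−1}) − rank(N^j), giving [3, 2]. So we have 2 block(s) of size 2, 1 block(s) of size 1 → block sizes [2, 2, 1]

Assembling the blocks gives a Jordan form
J =
  [1, 1, 0, 0, 0]
  [0, 1, 0, 0, 0]
  [0, 0, 1, 1, 0]
  [0, 0, 0, 1, 0]
  [0, 0, 0, 0, 1]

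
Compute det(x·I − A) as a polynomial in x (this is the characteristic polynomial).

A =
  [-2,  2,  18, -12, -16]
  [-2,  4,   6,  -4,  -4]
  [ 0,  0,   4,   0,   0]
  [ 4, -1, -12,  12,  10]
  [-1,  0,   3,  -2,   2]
x^5 - 20*x^4 + 160*x^3 - 640*x^2 + 1280*x - 1024

Expanding det(x·I − A) (e.g. by cofactor expansion or by noting that A is similar to its Jordan form J, which has the same characteristic polynomial as A) gives
  χ_A(x) = x^5 - 20*x^4 + 160*x^3 - 640*x^2 + 1280*x - 1024
which factors as (x - 4)^5. The eigenvalues (with algebraic multiplicities) are λ = 4 with multiplicity 5.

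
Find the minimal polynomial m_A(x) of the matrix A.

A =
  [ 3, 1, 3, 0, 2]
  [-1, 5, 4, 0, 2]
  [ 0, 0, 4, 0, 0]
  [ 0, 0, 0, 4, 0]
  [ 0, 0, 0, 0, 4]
x^3 - 12*x^2 + 48*x - 64

The characteristic polynomial is χ_A(x) = (x - 4)^5, so the eigenvalues are known. The minimal polynomial is
  m_A(x) = Π_λ (x − λ)^{k_λ}
where k_λ is the size of the *largest* Jordan block for λ (equivalently, the smallest k with (A − λI)^k v = 0 for every generalised eigenvector v of λ).

  λ = 4: largest Jordan block has size 3, contributing (x − 4)^3

So m_A(x) = (x - 4)^3 = x^3 - 12*x^2 + 48*x - 64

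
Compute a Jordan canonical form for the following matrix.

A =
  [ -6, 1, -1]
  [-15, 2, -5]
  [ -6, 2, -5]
J_2(-3) ⊕ J_1(-3)

The characteristic polynomial is
  det(x·I − A) = x^3 + 9*x^2 + 27*x + 27 = (x + 3)^3

Eigenvalues and multiplicities (the geometric multiplicity of λ is n − rank(A − λI), which equals the number of Jordan blocks for λ):
  λ = -3: algebraic multiplicity = 3, geometric multiplicity = 2

Determining the block sizes for each eigenvalue:
  λ = -3: 2 blocks summing to 3 forces exactly one block of size 2 and the rest size 1 → block sizes [2, 1]

Assembling the blocks gives a Jordan form
J =
  [-3,  1,  0]
  [ 0, -3,  0]
  [ 0,  0, -3]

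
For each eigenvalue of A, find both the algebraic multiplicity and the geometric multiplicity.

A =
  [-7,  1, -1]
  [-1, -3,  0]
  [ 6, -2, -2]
λ = -4: alg = 3, geom = 1

Step 1 — factor the characteristic polynomial to read off the algebraic multiplicities:
  χ_A(x) = (x + 4)^3

Step 2 — compute geometric multiplicities via the rank-nullity identity g(λ) = n − rank(A − λI):
  rank(A − (-4)·I) = 2, so dim ker(A − (-4)·I) = n − 2 = 1

Summary:
  λ = -4: algebraic multiplicity = 3, geometric multiplicity = 1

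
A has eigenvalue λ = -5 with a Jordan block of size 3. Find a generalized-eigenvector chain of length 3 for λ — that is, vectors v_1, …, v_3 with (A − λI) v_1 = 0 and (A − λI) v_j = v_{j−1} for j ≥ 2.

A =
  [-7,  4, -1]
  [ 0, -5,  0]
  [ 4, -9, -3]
A Jordan chain for λ = -5 of length 3:
v_1 = (1, 0, -2)ᵀ
v_2 = (4, 0, -9)ᵀ
v_3 = (0, 1, 0)ᵀ

Let N = A − (-5)·I. We want v_3 with N^3 v_3 = 0 but N^2 v_3 ≠ 0; then v_{j-1} := N · v_j for j = 3, …, 2.

Pick v_3 = (0, 1, 0)ᵀ.
Then v_2 = N · v_3 = (4, 0, -9)ᵀ.
Then v_1 = N · v_2 = (1, 0, -2)ᵀ.

Sanity check: (A − (-5)·I) v_1 = (0, 0, 0)ᵀ = 0. ✓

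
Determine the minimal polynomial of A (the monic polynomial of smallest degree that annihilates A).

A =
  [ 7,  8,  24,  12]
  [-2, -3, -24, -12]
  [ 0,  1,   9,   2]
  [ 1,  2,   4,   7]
x^2 - 10*x + 25

The characteristic polynomial is χ_A(x) = (x - 5)^4, so the eigenvalues are known. The minimal polynomial is
  m_A(x) = Π_λ (x − λ)^{k_λ}
where k_λ is the size of the *largest* Jordan block for λ (equivalently, the smallest k with (A − λI)^k v = 0 for every generalised eigenvector v of λ).

  λ = 5: largest Jordan block has size 2, contributing (x − 5)^2

So m_A(x) = (x - 5)^2 = x^2 - 10*x + 25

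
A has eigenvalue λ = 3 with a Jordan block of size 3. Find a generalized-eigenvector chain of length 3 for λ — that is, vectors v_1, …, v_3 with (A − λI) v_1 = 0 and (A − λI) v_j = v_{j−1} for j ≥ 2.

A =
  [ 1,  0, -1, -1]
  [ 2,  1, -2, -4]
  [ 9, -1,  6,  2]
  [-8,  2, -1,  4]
A Jordan chain for λ = 3 of length 3:
v_1 = (3, 6, -9, 3)ᵀ
v_2 = (-2, 2, 9, -8)ᵀ
v_3 = (1, 0, 0, 0)ᵀ

Let N = A − (3)·I. We want v_3 with N^3 v_3 = 0 but N^2 v_3 ≠ 0; then v_{j-1} := N · v_j for j = 3, …, 2.

Pick v_3 = (1, 0, 0, 0)ᵀ.
Then v_2 = N · v_3 = (-2, 2, 9, -8)ᵀ.
Then v_1 = N · v_2 = (3, 6, -9, 3)ᵀ.

Sanity check: (A − (3)·I) v_1 = (0, 0, 0, 0)ᵀ = 0. ✓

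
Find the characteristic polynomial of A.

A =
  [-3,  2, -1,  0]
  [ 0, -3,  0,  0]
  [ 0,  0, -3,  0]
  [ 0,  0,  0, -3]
x^4 + 12*x^3 + 54*x^2 + 108*x + 81

Expanding det(x·I − A) (e.g. by cofactor expansion or by noting that A is similar to its Jordan form J, which has the same characteristic polynomial as A) gives
  χ_A(x) = x^4 + 12*x^3 + 54*x^2 + 108*x + 81
which factors as (x + 3)^4. The eigenvalues (with algebraic multiplicities) are λ = -3 with multiplicity 4.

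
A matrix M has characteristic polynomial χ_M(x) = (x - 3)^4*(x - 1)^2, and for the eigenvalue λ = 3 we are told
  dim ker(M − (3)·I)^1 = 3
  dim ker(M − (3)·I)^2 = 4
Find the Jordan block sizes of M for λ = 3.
Block sizes for λ = 3: [2, 1, 1]

From the dimensions of kernels of powers, the number of Jordan blocks of size at least j is d_j − d_{j−1} where d_j = dim ker(N^j) (with d_0 = 0). Computing the differences gives [3, 1].
The number of blocks of size exactly k is (#blocks of size ≥ k) − (#blocks of size ≥ k + 1), so the partition is: 2 block(s) of size 1, 1 block(s) of size 2.
In nonincreasing order the block sizes are [2, 1, 1].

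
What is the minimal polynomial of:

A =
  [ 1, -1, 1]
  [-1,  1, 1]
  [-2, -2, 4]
x^2 - 4*x + 4

The characteristic polynomial is χ_A(x) = (x - 2)^3, so the eigenvalues are known. The minimal polynomial is
  m_A(x) = Π_λ (x − λ)^{k_λ}
where k_λ is the size of the *largest* Jordan block for λ (equivalently, the smallest k with (A − λI)^k v = 0 for every generalised eigenvector v of λ).

  λ = 2: largest Jordan block has size 2, contributing (x − 2)^2

So m_A(x) = (x - 2)^2 = x^2 - 4*x + 4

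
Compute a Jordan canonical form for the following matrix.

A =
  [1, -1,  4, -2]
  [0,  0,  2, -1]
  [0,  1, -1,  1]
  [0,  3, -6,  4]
J_3(1) ⊕ J_1(1)

The characteristic polynomial is
  det(x·I − A) = x^4 - 4*x^3 + 6*x^2 - 4*x + 1 = (x - 1)^4

Eigenvalues and multiplicities (the geometric multiplicity of λ is n − rank(A − λI), which equals the number of Jordan blocks for λ):
  λ = 1: algebraic multiplicity = 4, geometric multiplicity = 2

Determining the block sizes for each eigenvalue:
  λ = 1: with am = 4 and gm = 2, the partition is not yet determined (e.g. several partitions of 4 into 2 parts exist). Let N = A − (1)·I. Computing rank(N^1) = 2, rank(N^2) = 1, rank(N^3) = 0; the number of blocks of size ≥ j is rank(N^{j−1}) − rank(N^j), giving [2, 1, 1]. So we have 1 block(s) of size 3, 1 block(s) of size 1 → block sizes [3, 1]

Assembling the blocks gives a Jordan form
J =
  [1, 1, 0, 0]
  [0, 1, 1, 0]
  [0, 0, 1, 0]
  [0, 0, 0, 1]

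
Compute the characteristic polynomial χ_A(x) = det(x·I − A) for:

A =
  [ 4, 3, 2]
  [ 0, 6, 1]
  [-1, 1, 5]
x^3 - 15*x^2 + 75*x - 125

Expanding det(x·I − A) (e.g. by cofactor expansion or by noting that A is similar to its Jordan form J, which has the same characteristic polynomial as A) gives
  χ_A(x) = x^3 - 15*x^2 + 75*x - 125
which factors as (x - 5)^3. The eigenvalues (with algebraic multiplicities) are λ = 5 with multiplicity 3.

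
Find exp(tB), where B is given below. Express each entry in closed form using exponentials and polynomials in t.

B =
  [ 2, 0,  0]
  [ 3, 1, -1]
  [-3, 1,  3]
e^{tB} =
  [exp(2*t), 0, 0]
  [3*t*exp(2*t), -t*exp(2*t) + exp(2*t), -t*exp(2*t)]
  [-3*t*exp(2*t), t*exp(2*t), t*exp(2*t) + exp(2*t)]

Strategy: write B = P · J · P⁻¹ where J is a Jordan canonical form, so e^{tB} = P · e^{tJ} · P⁻¹, and e^{tJ} can be computed block-by-block.

B has Jordan form
J =
  [2, 1, 0]
  [0, 2, 0]
  [0, 0, 2]
(up to reordering of blocks).

Per-block formulas:
  For a 2×2 Jordan block J_2(2): exp(t · J_2(2)) = e^(2t)·(I + t·N), where N is the 2×2 nilpotent shift.
  For a 1×1 block at λ = 2: exp(t · [2]) = [e^(2t)].

After assembling e^{tJ} and conjugating by P, we get:

e^{tB} =
  [exp(2*t), 0, 0]
  [3*t*exp(2*t), -t*exp(2*t) + exp(2*t), -t*exp(2*t)]
  [-3*t*exp(2*t), t*exp(2*t), t*exp(2*t) + exp(2*t)]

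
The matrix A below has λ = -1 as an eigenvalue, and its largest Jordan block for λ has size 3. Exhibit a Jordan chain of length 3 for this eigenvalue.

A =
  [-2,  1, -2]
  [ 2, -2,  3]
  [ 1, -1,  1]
A Jordan chain for λ = -1 of length 3:
v_1 = (1, -1, -1)ᵀ
v_2 = (-1, 2, 1)ᵀ
v_3 = (1, 0, 0)ᵀ

Let N = A − (-1)·I. We want v_3 with N^3 v_3 = 0 but N^2 v_3 ≠ 0; then v_{j-1} := N · v_j for j = 3, …, 2.

Pick v_3 = (1, 0, 0)ᵀ.
Then v_2 = N · v_3 = (-1, 2, 1)ᵀ.
Then v_1 = N · v_2 = (1, -1, -1)ᵀ.

Sanity check: (A − (-1)·I) v_1 = (0, 0, 0)ᵀ = 0. ✓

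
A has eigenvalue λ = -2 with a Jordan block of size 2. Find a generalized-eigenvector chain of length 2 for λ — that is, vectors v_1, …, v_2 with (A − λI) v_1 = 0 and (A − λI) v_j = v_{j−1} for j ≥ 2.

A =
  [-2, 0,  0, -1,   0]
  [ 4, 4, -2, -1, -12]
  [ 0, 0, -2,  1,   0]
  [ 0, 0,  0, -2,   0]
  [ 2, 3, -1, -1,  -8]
A Jordan chain for λ = -2 of length 2:
v_1 = (0, 4, 0, 0, 2)ᵀ
v_2 = (1, 0, 0, 0, 0)ᵀ

Let N = A − (-2)·I. We want v_2 with N^2 v_2 = 0 but N^1 v_2 ≠ 0; then v_{j-1} := N · v_j for j = 2, …, 2.

Pick v_2 = (1, 0, 0, 0, 0)ᵀ.
Then v_1 = N · v_2 = (0, 4, 0, 0, 2)ᵀ.

Sanity check: (A − (-2)·I) v_1 = (0, 0, 0, 0, 0)ᵀ = 0. ✓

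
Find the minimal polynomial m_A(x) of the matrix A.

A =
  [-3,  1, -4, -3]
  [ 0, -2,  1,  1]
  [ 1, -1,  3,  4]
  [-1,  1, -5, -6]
x^2 + 4*x + 4

The characteristic polynomial is χ_A(x) = (x + 2)^4, so the eigenvalues are known. The minimal polynomial is
  m_A(x) = Π_λ (x − λ)^{k_λ}
where k_λ is the size of the *largest* Jordan block for λ (equivalently, the smallest k with (A − λI)^k v = 0 for every generalised eigenvector v of λ).

  λ = -2: largest Jordan block has size 2, contributing (x + 2)^2

So m_A(x) = (x + 2)^2 = x^2 + 4*x + 4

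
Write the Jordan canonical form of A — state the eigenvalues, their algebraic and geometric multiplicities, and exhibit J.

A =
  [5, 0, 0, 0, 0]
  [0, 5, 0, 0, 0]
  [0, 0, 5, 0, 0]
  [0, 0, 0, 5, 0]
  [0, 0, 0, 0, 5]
J_1(5) ⊕ J_1(5) ⊕ J_1(5) ⊕ J_1(5) ⊕ J_1(5)

The characteristic polynomial is
  det(x·I − A) = x^5 - 25*x^4 + 250*x^3 - 1250*x^2 + 3125*x - 3125 = (x - 5)^5

Eigenvalues and multiplicities (the geometric multiplicity of λ is n − rank(A − λI), which equals the number of Jordan blocks for λ):
  λ = 5: algebraic multiplicity = 5, geometric multiplicity = 5

Determining the block sizes for each eigenvalue:
  λ = 5: gm = am = 5, so every block has size 1 → block sizes [1, 1, 1, 1, 1]

Assembling the blocks gives a Jordan form
J =
  [5, 0, 0, 0, 0]
  [0, 5, 0, 0, 0]
  [0, 0, 5, 0, 0]
  [0, 0, 0, 5, 0]
  [0, 0, 0, 0, 5]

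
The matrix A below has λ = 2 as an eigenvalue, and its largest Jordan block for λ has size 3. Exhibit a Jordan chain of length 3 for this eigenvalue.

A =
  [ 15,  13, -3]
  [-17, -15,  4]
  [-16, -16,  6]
A Jordan chain for λ = 2 of length 3:
v_1 = (-4, 4, 0)ᵀ
v_2 = (13, -17, -16)ᵀ
v_3 = (1, 0, 0)ᵀ

Let N = A − (2)·I. We want v_3 with N^3 v_3 = 0 but N^2 v_3 ≠ 0; then v_{j-1} := N · v_j for j = 3, …, 2.

Pick v_3 = (1, 0, 0)ᵀ.
Then v_2 = N · v_3 = (13, -17, -16)ᵀ.
Then v_1 = N · v_2 = (-4, 4, 0)ᵀ.

Sanity check: (A − (2)·I) v_1 = (0, 0, 0)ᵀ = 0. ✓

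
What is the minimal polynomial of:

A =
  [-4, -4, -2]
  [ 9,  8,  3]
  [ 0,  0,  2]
x^2 - 4*x + 4

The characteristic polynomial is χ_A(x) = (x - 2)^3, so the eigenvalues are known. The minimal polynomial is
  m_A(x) = Π_λ (x − λ)^{k_λ}
where k_λ is the size of the *largest* Jordan block for λ (equivalently, the smallest k with (A − λI)^k v = 0 for every generalised eigenvector v of λ).

  λ = 2: largest Jordan block has size 2, contributing (x − 2)^2

So m_A(x) = (x - 2)^2 = x^2 - 4*x + 4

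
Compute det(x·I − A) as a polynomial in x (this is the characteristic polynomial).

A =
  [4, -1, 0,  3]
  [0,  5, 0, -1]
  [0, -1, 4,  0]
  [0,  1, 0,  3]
x^4 - 16*x^3 + 96*x^2 - 256*x + 256

Expanding det(x·I − A) (e.g. by cofactor expansion or by noting that A is similar to its Jordan form J, which has the same characteristic polynomial as A) gives
  χ_A(x) = x^4 - 16*x^3 + 96*x^2 - 256*x + 256
which factors as (x - 4)^4. The eigenvalues (with algebraic multiplicities) are λ = 4 with multiplicity 4.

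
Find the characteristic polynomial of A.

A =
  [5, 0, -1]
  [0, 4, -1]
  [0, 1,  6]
x^3 - 15*x^2 + 75*x - 125

Expanding det(x·I − A) (e.g. by cofactor expansion or by noting that A is similar to its Jordan form J, which has the same characteristic polynomial as A) gives
  χ_A(x) = x^3 - 15*x^2 + 75*x - 125
which factors as (x - 5)^3. The eigenvalues (with algebraic multiplicities) are λ = 5 with multiplicity 3.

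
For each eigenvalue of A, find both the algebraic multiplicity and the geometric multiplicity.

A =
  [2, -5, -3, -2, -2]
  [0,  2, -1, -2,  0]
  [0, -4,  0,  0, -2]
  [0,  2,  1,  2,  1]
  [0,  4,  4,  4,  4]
λ = 2: alg = 5, geom = 2

Step 1 — factor the characteristic polynomial to read off the algebraic multiplicities:
  χ_A(x) = (x - 2)^5

Step 2 — compute geometric multiplicities via the rank-nullity identity g(λ) = n − rank(A − λI):
  rank(A − (2)·I) = 3, so dim ker(A − (2)·I) = n − 3 = 2

Summary:
  λ = 2: algebraic multiplicity = 5, geometric multiplicity = 2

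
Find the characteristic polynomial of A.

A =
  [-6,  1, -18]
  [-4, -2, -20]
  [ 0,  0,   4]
x^3 + 4*x^2 - 16*x - 64

Expanding det(x·I − A) (e.g. by cofactor expansion or by noting that A is similar to its Jordan form J, which has the same characteristic polynomial as A) gives
  χ_A(x) = x^3 + 4*x^2 - 16*x - 64
which factors as (x - 4)*(x + 4)^2. The eigenvalues (with algebraic multiplicities) are λ = -4 with multiplicity 2, λ = 4 with multiplicity 1.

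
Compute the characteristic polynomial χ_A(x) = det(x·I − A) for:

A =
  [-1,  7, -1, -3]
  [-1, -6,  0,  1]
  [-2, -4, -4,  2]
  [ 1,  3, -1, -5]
x^4 + 16*x^3 + 96*x^2 + 256*x + 256

Expanding det(x·I − A) (e.g. by cofactor expansion or by noting that A is similar to its Jordan form J, which has the same characteristic polynomial as A) gives
  χ_A(x) = x^4 + 16*x^3 + 96*x^2 + 256*x + 256
which factors as (x + 4)^4. The eigenvalues (with algebraic multiplicities) are λ = -4 with multiplicity 4.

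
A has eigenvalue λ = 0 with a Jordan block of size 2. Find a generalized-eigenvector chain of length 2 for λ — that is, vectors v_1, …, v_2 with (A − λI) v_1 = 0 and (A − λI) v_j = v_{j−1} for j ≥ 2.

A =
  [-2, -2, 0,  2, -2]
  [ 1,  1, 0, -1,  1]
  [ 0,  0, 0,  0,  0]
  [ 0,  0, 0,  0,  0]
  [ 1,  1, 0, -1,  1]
A Jordan chain for λ = 0 of length 2:
v_1 = (-2, 1, 0, 0, 1)ᵀ
v_2 = (1, 0, 0, 0, 0)ᵀ

Let N = A − (0)·I. We want v_2 with N^2 v_2 = 0 but N^1 v_2 ≠ 0; then v_{j-1} := N · v_j for j = 2, …, 2.

Pick v_2 = (1, 0, 0, 0, 0)ᵀ.
Then v_1 = N · v_2 = (-2, 1, 0, 0, 1)ᵀ.

Sanity check: (A − (0)·I) v_1 = (0, 0, 0, 0, 0)ᵀ = 0. ✓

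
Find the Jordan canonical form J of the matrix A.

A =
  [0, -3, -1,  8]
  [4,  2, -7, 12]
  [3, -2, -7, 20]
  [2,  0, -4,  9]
J_3(1) ⊕ J_1(1)

The characteristic polynomial is
  det(x·I − A) = x^4 - 4*x^3 + 6*x^2 - 4*x + 1 = (x - 1)^4

Eigenvalues and multiplicities (the geometric multiplicity of λ is n − rank(A − λI), which equals the number of Jordan blocks for λ):
  λ = 1: algebraic multiplicity = 4, geometric multiplicity = 2

Determining the block sizes for each eigenvalue:
  λ = 1: with am = 4 and gm = 2, the partition is not yet determined (e.g. several partitions of 4 into 2 parts exist). Let N = A − (1)·I. Computing rank(N^1) = 2, rank(N^2) = 1, rank(N^3) = 0; the number of blocks of size ≥ j is rank(N^{j−1}) − rank(N^j), giving [2, 1, 1]. So we have 1 block(s) of size 3, 1 block(s) of size 1 → block sizes [3, 1]

Assembling the blocks gives a Jordan form
J =
  [1, 1, 0, 0]
  [0, 1, 1, 0]
  [0, 0, 1, 0]
  [0, 0, 0, 1]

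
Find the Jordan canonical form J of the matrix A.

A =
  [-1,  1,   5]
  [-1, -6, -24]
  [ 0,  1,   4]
J_3(-1)

The characteristic polynomial is
  det(x·I − A) = x^3 + 3*x^2 + 3*x + 1 = (x + 1)^3

Eigenvalues and multiplicities (the geometric multiplicity of λ is n − rank(A − λI), which equals the number of Jordan blocks for λ):
  λ = -1: algebraic multiplicity = 3, geometric multiplicity = 1

Determining the block sizes for each eigenvalue:
  λ = -1: one block (gm = 1), so the single block has size am = 3 → block sizes [3]

Assembling the blocks gives a Jordan form
J =
  [-1,  1,  0]
  [ 0, -1,  1]
  [ 0,  0, -1]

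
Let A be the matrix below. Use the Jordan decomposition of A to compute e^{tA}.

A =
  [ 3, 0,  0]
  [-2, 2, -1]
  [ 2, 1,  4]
e^{tA} =
  [exp(3*t), 0, 0]
  [-2*t*exp(3*t), -t*exp(3*t) + exp(3*t), -t*exp(3*t)]
  [2*t*exp(3*t), t*exp(3*t), t*exp(3*t) + exp(3*t)]

Strategy: write A = P · J · P⁻¹ where J is a Jordan canonical form, so e^{tA} = P · e^{tJ} · P⁻¹, and e^{tJ} can be computed block-by-block.

A has Jordan form
J =
  [3, 1, 0]
  [0, 3, 0]
  [0, 0, 3]
(up to reordering of blocks).

Per-block formulas:
  For a 2×2 Jordan block J_2(3): exp(t · J_2(3)) = e^(3t)·(I + t·N), where N is the 2×2 nilpotent shift.
  For a 1×1 block at λ = 3: exp(t · [3]) = [e^(3t)].

After assembling e^{tJ} and conjugating by P, we get:

e^{tA} =
  [exp(3*t), 0, 0]
  [-2*t*exp(3*t), -t*exp(3*t) + exp(3*t), -t*exp(3*t)]
  [2*t*exp(3*t), t*exp(3*t), t*exp(3*t) + exp(3*t)]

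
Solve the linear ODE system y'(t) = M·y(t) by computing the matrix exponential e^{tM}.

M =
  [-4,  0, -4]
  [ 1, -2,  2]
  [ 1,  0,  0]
e^{tM} =
  [-2*t*exp(-2*t) + exp(-2*t), 0, -4*t*exp(-2*t)]
  [t*exp(-2*t), exp(-2*t), 2*t*exp(-2*t)]
  [t*exp(-2*t), 0, 2*t*exp(-2*t) + exp(-2*t)]

Strategy: write M = P · J · P⁻¹ where J is a Jordan canonical form, so e^{tM} = P · e^{tJ} · P⁻¹, and e^{tJ} can be computed block-by-block.

M has Jordan form
J =
  [-2,  1,  0]
  [ 0, -2,  0]
  [ 0,  0, -2]
(up to reordering of blocks).

Per-block formulas:
  For a 2×2 Jordan block J_2(-2): exp(t · J_2(-2)) = e^(-2t)·(I + t·N), where N is the 2×2 nilpotent shift.
  For a 1×1 block at λ = -2: exp(t · [-2]) = [e^(-2t)].

After assembling e^{tJ} and conjugating by P, we get:

e^{tM} =
  [-2*t*exp(-2*t) + exp(-2*t), 0, -4*t*exp(-2*t)]
  [t*exp(-2*t), exp(-2*t), 2*t*exp(-2*t)]
  [t*exp(-2*t), 0, 2*t*exp(-2*t) + exp(-2*t)]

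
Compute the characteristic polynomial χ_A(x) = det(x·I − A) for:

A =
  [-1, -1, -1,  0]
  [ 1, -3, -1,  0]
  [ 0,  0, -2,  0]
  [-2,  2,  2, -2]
x^4 + 8*x^3 + 24*x^2 + 32*x + 16

Expanding det(x·I − A) (e.g. by cofactor expansion or by noting that A is similar to its Jordan form J, which has the same characteristic polynomial as A) gives
  χ_A(x) = x^4 + 8*x^3 + 24*x^2 + 32*x + 16
which factors as (x + 2)^4. The eigenvalues (with algebraic multiplicities) are λ = -2 with multiplicity 4.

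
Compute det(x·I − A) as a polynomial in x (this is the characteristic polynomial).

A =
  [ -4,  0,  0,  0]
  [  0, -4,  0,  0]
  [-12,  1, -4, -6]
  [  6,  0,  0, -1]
x^4 + 13*x^3 + 60*x^2 + 112*x + 64

Expanding det(x·I − A) (e.g. by cofactor expansion or by noting that A is similar to its Jordan form J, which has the same characteristic polynomial as A) gives
  χ_A(x) = x^4 + 13*x^3 + 60*x^2 + 112*x + 64
which factors as (x + 1)*(x + 4)^3. The eigenvalues (with algebraic multiplicities) are λ = -4 with multiplicity 3, λ = -1 with multiplicity 1.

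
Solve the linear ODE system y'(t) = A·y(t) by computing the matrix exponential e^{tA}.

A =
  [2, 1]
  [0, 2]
e^{tA} =
  [exp(2*t), t*exp(2*t)]
  [0, exp(2*t)]

Strategy: write A = P · J · P⁻¹ where J is a Jordan canonical form, so e^{tA} = P · e^{tJ} · P⁻¹, and e^{tJ} can be computed block-by-block.

A has Jordan form
J =
  [2, 1]
  [0, 2]
(up to reordering of blocks).

Per-block formulas:
  For a 2×2 Jordan block J_2(2): exp(t · J_2(2)) = e^(2t)·(I + t·N), where N is the 2×2 nilpotent shift.

After assembling e^{tJ} and conjugating by P, we get:

e^{tA} =
  [exp(2*t), t*exp(2*t)]
  [0, exp(2*t)]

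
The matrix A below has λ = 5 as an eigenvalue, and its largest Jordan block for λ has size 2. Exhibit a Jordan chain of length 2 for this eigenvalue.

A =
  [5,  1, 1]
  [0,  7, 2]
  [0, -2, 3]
A Jordan chain for λ = 5 of length 2:
v_1 = (1, 2, -2)ᵀ
v_2 = (0, 1, 0)ᵀ

Let N = A − (5)·I. We want v_2 with N^2 v_2 = 0 but N^1 v_2 ≠ 0; then v_{j-1} := N · v_j for j = 2, …, 2.

Pick v_2 = (0, 1, 0)ᵀ.
Then v_1 = N · v_2 = (1, 2, -2)ᵀ.

Sanity check: (A − (5)·I) v_1 = (0, 0, 0)ᵀ = 0. ✓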